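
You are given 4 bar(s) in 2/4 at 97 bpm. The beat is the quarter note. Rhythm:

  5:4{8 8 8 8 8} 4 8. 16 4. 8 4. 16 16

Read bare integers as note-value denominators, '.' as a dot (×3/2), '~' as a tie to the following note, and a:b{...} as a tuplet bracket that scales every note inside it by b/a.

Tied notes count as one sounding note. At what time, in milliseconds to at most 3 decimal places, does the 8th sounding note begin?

note 8 onset = 15/4b = 2319.588ms

1. 0.0ms @ 0 + 247.423ms (2/5)
2. 247.423ms @ 2/5 + 247.423ms (2/5)
3. 494.845ms @ 4/5 + 247.423ms (2/5)
4. 742.268ms @ 6/5 + 247.423ms (2/5)
5. 989.691ms @ 8/5 + 247.423ms (2/5)
6. 1237.113ms @ 2 + 618.557ms (1)
7. 1855.67ms @ 3 + 463.918ms (3/4)
8. 2319.588ms @ 15/4 + 154.639ms (1/4)
9. 2474.227ms @ 4 + 927.835ms (3/2)
10. 3402.062ms @ 11/2 + 309.278ms (1/2)
11. 3711.34ms @ 6 + 927.835ms (3/2)
12. 4639.175ms @ 15/2 + 154.639ms (1/4)
13. 4793.814ms @ 31/4 + 154.639ms (1/4)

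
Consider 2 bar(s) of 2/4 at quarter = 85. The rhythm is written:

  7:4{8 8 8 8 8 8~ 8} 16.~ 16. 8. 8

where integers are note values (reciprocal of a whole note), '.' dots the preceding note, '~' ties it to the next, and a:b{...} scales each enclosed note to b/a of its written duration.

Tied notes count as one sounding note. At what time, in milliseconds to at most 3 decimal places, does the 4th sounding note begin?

note 4 onset = 6/7b = 605.042ms

1. 0.0ms @ 0 + 201.681ms (2/7)
2. 201.681ms @ 2/7 + 201.681ms (2/7)
3. 403.361ms @ 4/7 + 201.681ms (2/7)
4. 605.042ms @ 6/7 + 201.681ms (2/7)
5. 806.723ms @ 8/7 + 201.681ms (2/7)
6. 1008.403ms @ 10/7 + 403.361ms (4/7)
7. 1411.765ms @ 2 + 529.412ms (3/4)
8. 1941.176ms @ 11/4 + 529.412ms (3/4)
9. 2470.588ms @ 7/2 + 352.941ms (1/2)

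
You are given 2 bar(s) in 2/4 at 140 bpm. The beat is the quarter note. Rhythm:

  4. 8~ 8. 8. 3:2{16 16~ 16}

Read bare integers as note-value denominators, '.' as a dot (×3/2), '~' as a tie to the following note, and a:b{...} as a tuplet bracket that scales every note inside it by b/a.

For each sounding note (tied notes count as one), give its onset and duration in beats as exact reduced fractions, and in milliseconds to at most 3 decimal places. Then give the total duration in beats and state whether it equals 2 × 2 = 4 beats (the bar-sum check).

1) 0.0ms=0b +642.857ms=3/2b
2) 642.857ms=3/2b +535.714ms=5/4b
3) 1178.571ms=11/4b +321.429ms=3/4b
4) 1500.0ms=7/2b +71.429ms=1/6b
5) 1571.429ms=11/3b +142.857ms=1/3b
Σ=4b of 4 (140bpm 2/4) — PASS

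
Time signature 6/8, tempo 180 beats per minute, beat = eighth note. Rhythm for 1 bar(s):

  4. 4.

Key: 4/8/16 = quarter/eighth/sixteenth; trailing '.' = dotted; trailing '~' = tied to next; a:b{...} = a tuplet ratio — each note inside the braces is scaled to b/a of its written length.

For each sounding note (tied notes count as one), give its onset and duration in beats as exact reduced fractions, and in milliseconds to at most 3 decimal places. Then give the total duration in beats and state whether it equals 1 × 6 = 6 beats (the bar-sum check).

1) 0.0ms=0b +1000.0ms=3b
2) 1000.0ms=3b +1000.0ms=3b
Σ=6b of 6 (180bpm 6/8) — PASS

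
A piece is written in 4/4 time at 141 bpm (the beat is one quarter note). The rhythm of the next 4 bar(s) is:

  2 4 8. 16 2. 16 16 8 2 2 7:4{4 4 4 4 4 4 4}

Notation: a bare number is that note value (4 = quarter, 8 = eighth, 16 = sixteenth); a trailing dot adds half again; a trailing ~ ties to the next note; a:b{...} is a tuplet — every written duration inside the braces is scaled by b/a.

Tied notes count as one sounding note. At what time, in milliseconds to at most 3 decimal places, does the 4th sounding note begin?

note 4 onset = 15/4b = 1595.745ms

1. 0.0ms @ 0 + 851.064ms (2)
2. 851.064ms @ 2 + 425.532ms (1)
3. 1276.596ms @ 3 + 319.149ms (3/4)
4. 1595.745ms @ 15/4 + 106.383ms (1/4)
5. 1702.128ms @ 4 + 1276.596ms (3)
6. 2978.723ms @ 7 + 106.383ms (1/4)
7. 3085.106ms @ 29/4 + 106.383ms (1/4)
8. 3191.489ms @ 15/2 + 212.766ms (1/2)
9. 3404.255ms @ 8 + 851.064ms (2)
10. 4255.319ms @ 10 + 851.064ms (2)
11. 5106.383ms @ 12 + 243.161ms (4/7)
12. 5349.544ms @ 88/7 + 243.161ms (4/7)
13. 5592.705ms @ 92/7 + 243.161ms (4/7)
14. 5835.866ms @ 96/7 + 243.161ms (4/7)
15. 6079.027ms @ 100/7 + 243.161ms (4/7)
16. 6322.188ms @ 104/7 + 243.161ms (4/7)
17. 6565.35ms @ 108/7 + 243.161ms (4/7)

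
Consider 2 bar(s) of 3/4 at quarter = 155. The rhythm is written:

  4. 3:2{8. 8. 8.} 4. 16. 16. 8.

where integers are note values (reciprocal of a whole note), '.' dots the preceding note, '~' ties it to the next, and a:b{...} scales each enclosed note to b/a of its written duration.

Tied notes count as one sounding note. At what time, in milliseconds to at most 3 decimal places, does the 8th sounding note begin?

note 8 onset = 21/4b = 2032.258ms

1. 0.0ms @ 0 + 580.645ms (3/2)
2. 580.645ms @ 3/2 + 193.548ms (1/2)
3. 774.194ms @ 2 + 193.548ms (1/2)
4. 967.742ms @ 5/2 + 193.548ms (1/2)
5. 1161.29ms @ 3 + 580.645ms (3/2)
6. 1741.935ms @ 9/2 + 145.161ms (3/8)
7. 1887.097ms @ 39/8 + 145.161ms (3/8)
8. 2032.258ms @ 21/4 + 290.323ms (3/4)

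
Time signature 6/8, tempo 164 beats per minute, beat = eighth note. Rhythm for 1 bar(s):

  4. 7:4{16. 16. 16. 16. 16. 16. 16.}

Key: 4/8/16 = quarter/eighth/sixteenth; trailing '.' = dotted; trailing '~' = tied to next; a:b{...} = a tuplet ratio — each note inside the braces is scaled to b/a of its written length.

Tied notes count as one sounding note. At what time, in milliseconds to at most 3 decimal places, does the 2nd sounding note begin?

note 2 onset = 3b = 1097.561ms

1. 0.0ms @ 0 + 1097.561ms (3)
2. 1097.561ms @ 3 + 156.794ms (3/7)
3. 1254.355ms @ 24/7 + 156.794ms (3/7)
4. 1411.15ms @ 27/7 + 156.794ms (3/7)
5. 1567.944ms @ 30/7 + 156.794ms (3/7)
6. 1724.739ms @ 33/7 + 156.794ms (3/7)
7. 1881.533ms @ 36/7 + 156.794ms (3/7)
8. 2038.328ms @ 39/7 + 156.794ms (3/7)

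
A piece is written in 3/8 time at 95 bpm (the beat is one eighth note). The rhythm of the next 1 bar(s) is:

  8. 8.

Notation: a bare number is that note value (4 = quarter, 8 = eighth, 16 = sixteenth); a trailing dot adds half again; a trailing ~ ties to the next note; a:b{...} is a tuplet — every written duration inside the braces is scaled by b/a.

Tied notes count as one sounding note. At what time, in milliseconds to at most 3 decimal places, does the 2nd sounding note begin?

1. 0.0ms @ 0 + 947.368ms (3/2)
2. 947.368ms @ 3/2 + 947.368ms (3/2)

note 2 onset = 3/2b = 947.368ms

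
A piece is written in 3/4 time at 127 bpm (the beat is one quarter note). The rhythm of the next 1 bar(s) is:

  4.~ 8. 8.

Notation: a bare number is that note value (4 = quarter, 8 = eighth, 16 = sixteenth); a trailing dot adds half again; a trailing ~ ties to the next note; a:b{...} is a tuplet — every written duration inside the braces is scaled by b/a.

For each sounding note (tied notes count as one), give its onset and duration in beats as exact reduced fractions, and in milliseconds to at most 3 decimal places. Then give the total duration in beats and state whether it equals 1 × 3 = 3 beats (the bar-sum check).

1) 0.0ms=0b +1062.992ms=9/4b
2) 1062.992ms=9/4b +354.331ms=3/4b
Σ=3b of 3 (127bpm 3/4) — PASS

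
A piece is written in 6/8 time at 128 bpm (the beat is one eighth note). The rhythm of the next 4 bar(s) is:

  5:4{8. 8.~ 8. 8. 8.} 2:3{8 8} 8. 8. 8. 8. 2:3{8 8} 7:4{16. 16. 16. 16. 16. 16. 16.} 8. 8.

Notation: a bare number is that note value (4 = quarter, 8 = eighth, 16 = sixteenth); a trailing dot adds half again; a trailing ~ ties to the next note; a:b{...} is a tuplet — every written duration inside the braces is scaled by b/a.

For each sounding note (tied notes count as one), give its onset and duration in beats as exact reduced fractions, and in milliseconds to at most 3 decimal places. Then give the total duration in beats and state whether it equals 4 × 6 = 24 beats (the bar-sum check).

1) 0.0ms=0b +562.5ms=6/5b
2) 562.5ms=6/5b +1125.0ms=12/5b
3) 1687.5ms=18/5b +562.5ms=6/5b
4) 2250.0ms=24/5b +562.5ms=6/5b
5) 2812.5ms=6b +703.125ms=3/2b
6) 3515.625ms=15/2b +703.125ms=3/2b
7) 4218.75ms=9b +703.125ms=3/2b
8) 4921.875ms=21/2b +703.125ms=3/2b
9) 5625.0ms=12b +703.125ms=3/2b
10) 6328.125ms=27/2b +703.125ms=3/2b
11) 7031.25ms=15b +703.125ms=3/2b
12) 7734.375ms=33/2b +703.125ms=3/2b
13) 8437.5ms=18b +200.893ms=3/7b
14) 8638.393ms=129/7b +200.893ms=3/7b
15) 8839.286ms=132/7b +200.893ms=3/7b
16) 9040.179ms=135/7b +200.893ms=3/7b
17) 9241.071ms=138/7b +200.893ms=3/7b
18) 9441.964ms=141/7b +200.893ms=3/7b
19) 9642.857ms=144/7b +200.893ms=3/7b
20) 9843.75ms=21b +703.125ms=3/2b
21) 10546.875ms=45/2b +703.125ms=3/2b
Σ=24b of 24 (128bpm 6/8) — PASS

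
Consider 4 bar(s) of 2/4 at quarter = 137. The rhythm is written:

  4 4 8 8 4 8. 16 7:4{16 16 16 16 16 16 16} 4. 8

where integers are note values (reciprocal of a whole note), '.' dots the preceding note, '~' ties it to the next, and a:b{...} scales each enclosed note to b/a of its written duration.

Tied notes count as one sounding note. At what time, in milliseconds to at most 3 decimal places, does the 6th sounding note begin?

note 6 onset = 4b = 1751.825ms

1. 0.0ms @ 0 + 437.956ms (1)
2. 437.956ms @ 1 + 437.956ms (1)
3. 875.912ms @ 2 + 218.978ms (1/2)
4. 1094.891ms @ 5/2 + 218.978ms (1/2)
5. 1313.869ms @ 3 + 437.956ms (1)
6. 1751.825ms @ 4 + 328.467ms (3/4)
7. 2080.292ms @ 19/4 + 109.489ms (1/4)
8. 2189.781ms @ 5 + 62.565ms (1/7)
9. 2252.346ms @ 36/7 + 62.565ms (1/7)
10. 2314.911ms @ 37/7 + 62.565ms (1/7)
11. 2377.477ms @ 38/7 + 62.565ms (1/7)
12. 2440.042ms @ 39/7 + 62.565ms (1/7)
13. 2502.607ms @ 40/7 + 62.565ms (1/7)
14. 2565.172ms @ 41/7 + 62.565ms (1/7)
15. 2627.737ms @ 6 + 656.934ms (3/2)
16. 3284.672ms @ 15/2 + 218.978ms (1/2)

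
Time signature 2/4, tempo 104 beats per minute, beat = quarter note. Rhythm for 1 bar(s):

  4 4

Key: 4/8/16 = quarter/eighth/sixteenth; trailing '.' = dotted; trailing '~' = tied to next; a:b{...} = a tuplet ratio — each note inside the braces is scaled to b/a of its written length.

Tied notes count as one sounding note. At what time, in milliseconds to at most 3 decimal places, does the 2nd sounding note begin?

1. 0.0ms @ 0 + 576.923ms (1)
2. 576.923ms @ 1 + 576.923ms (1)

note 2 onset = 1b = 576.923ms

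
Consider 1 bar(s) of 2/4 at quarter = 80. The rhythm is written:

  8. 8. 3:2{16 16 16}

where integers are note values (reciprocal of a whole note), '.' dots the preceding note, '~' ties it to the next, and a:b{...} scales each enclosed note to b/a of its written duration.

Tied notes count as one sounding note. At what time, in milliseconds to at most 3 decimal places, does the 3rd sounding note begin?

1. 0.0ms @ 0 + 562.5ms (3/4)
2. 562.5ms @ 3/4 + 562.5ms (3/4)
3. 1125.0ms @ 3/2 + 125.0ms (1/6)
4. 1250.0ms @ 5/3 + 125.0ms (1/6)
5. 1375.0ms @ 11/6 + 125.0ms (1/6)

note 3 onset = 3/2b = 1125.0ms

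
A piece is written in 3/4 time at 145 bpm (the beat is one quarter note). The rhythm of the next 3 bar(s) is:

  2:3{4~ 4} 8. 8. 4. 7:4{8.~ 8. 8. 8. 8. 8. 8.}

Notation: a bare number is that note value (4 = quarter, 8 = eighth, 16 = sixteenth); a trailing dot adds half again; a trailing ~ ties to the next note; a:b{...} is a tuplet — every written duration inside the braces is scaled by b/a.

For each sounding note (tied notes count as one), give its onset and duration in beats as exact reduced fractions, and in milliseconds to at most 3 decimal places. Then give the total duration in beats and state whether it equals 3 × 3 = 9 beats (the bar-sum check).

1) 0.0ms=0b +1241.379ms=3b
2) 1241.379ms=3b +310.345ms=3/4b
3) 1551.724ms=15/4b +310.345ms=3/4b
4) 1862.069ms=9/2b +620.69ms=3/2b
5) 2482.759ms=6b +354.68ms=6/7b
6) 2837.438ms=48/7b +177.34ms=3/7b
7) 3014.778ms=51/7b +177.34ms=3/7b
8) 3192.118ms=54/7b +177.34ms=3/7b
9) 3369.458ms=57/7b +177.34ms=3/7b
10) 3546.798ms=60/7b +177.34ms=3/7b
Σ=9b of 9 (145bpm 3/4) — PASS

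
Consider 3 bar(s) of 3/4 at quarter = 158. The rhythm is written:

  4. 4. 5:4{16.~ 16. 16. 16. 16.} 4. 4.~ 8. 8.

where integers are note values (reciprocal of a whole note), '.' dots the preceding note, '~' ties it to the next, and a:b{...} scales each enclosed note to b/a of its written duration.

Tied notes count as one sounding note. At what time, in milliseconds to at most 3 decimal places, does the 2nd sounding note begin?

note 2 onset = 3/2b = 569.62ms

1. 0.0ms @ 0 + 569.62ms (3/2)
2. 569.62ms @ 3/2 + 569.62ms (3/2)
3. 1139.241ms @ 3 + 227.848ms (3/5)
4. 1367.089ms @ 18/5 + 113.924ms (3/10)
5. 1481.013ms @ 39/10 + 113.924ms (3/10)
6. 1594.937ms @ 21/5 + 113.924ms (3/10)
7. 1708.861ms @ 9/2 + 569.62ms (3/2)
8. 2278.481ms @ 6 + 854.43ms (9/4)
9. 3132.911ms @ 33/4 + 284.81ms (3/4)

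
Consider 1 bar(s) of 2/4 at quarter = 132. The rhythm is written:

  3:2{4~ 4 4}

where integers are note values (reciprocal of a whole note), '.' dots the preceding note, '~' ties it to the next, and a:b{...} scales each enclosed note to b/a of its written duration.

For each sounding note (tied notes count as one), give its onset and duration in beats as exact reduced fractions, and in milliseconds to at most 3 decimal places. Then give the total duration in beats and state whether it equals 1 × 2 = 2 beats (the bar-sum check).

1) 0.0ms=0b +606.061ms=4/3b
2) 606.061ms=4/3b +303.03ms=2/3b
Σ=2b of 2 (132bpm 2/4) — PASS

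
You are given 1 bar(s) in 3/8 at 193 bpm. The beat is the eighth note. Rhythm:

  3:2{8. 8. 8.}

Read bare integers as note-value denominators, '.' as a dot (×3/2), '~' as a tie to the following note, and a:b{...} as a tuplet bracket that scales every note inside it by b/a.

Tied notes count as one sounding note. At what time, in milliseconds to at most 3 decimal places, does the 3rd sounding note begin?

note 3 onset = 2b = 621.762ms

1. 0.0ms @ 0 + 310.881ms (1)
2. 310.881ms @ 1 + 310.881ms (1)
3. 621.762ms @ 2 + 310.881ms (1)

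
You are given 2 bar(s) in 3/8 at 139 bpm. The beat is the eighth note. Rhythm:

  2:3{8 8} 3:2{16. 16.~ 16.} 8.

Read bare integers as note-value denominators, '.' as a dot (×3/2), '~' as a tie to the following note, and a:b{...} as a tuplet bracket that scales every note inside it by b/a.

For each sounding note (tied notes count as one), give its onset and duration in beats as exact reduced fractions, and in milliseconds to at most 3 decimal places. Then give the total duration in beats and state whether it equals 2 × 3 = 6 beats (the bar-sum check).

1) 0.0ms=0b +647.482ms=3/2b
2) 647.482ms=3/2b +647.482ms=3/2b
3) 1294.964ms=3b +215.827ms=1/2b
4) 1510.791ms=7/2b +431.655ms=1b
5) 1942.446ms=9/2b +647.482ms=3/2b
Σ=6b of 6 (139bpm 3/8) — PASS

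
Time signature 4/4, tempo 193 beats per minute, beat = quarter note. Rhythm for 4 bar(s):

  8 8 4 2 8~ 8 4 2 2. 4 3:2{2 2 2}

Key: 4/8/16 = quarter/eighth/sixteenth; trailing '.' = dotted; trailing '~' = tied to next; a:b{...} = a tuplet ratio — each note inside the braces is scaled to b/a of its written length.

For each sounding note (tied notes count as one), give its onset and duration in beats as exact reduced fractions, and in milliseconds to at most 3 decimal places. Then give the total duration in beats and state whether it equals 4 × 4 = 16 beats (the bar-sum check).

1) 0.0ms=0b +155.44ms=1/2b
2) 155.44ms=1/2b +155.44ms=1/2b
3) 310.881ms=1b +310.881ms=1b
4) 621.762ms=2b +621.762ms=2b
5) 1243.523ms=4b +310.881ms=1b
6) 1554.404ms=5b +310.881ms=1b
7) 1865.285ms=6b +621.762ms=2b
8) 2487.047ms=8b +932.642ms=3b
9) 3419.689ms=11b +310.881ms=1b
10) 3730.57ms=12b +414.508ms=4/3b
11) 4145.078ms=40/3b +414.508ms=4/3b
12) 4559.585ms=44/3b +414.508ms=4/3b
Σ=16b of 16 (193bpm 4/4) — PASS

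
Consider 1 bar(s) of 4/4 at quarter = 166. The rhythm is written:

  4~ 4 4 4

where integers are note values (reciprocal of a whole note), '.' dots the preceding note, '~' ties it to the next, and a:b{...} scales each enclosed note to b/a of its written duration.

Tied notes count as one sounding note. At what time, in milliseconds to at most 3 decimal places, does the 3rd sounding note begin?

1. 0.0ms @ 0 + 722.892ms (2)
2. 722.892ms @ 2 + 361.446ms (1)
3. 1084.337ms @ 3 + 361.446ms (1)

note 3 onset = 3b = 1084.337ms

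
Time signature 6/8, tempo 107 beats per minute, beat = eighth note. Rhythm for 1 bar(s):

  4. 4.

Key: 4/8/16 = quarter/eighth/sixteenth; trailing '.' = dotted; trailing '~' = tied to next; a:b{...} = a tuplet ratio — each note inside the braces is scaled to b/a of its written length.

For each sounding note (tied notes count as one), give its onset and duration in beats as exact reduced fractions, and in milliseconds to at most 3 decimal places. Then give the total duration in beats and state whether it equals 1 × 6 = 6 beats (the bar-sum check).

1) 0.0ms=0b +1682.243ms=3b
2) 1682.243ms=3b +1682.243ms=3b
Σ=6b of 6 (107bpm 6/8) — PASS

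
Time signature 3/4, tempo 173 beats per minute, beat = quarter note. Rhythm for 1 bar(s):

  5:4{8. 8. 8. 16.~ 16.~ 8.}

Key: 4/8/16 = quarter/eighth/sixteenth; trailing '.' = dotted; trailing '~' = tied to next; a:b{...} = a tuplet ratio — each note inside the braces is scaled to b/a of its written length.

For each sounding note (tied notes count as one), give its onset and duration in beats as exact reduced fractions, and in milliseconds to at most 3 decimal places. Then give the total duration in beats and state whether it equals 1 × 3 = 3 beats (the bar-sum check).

1) 0.0ms=0b +208.092ms=3/5b
2) 208.092ms=3/5b +208.092ms=3/5b
3) 416.185ms=6/5b +208.092ms=3/5b
4) 624.277ms=9/5b +416.185ms=6/5b
Σ=3b of 3 (173bpm 3/4) — PASS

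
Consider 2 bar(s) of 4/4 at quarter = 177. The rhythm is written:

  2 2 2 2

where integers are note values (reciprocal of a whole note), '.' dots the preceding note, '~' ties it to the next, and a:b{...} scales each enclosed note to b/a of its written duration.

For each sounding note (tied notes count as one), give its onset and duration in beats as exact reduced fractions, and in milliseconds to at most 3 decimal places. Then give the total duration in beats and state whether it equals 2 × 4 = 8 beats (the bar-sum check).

1) 0.0ms=0b +677.966ms=2b
2) 677.966ms=2b +677.966ms=2b
3) 1355.932ms=4b +677.966ms=2b
4) 2033.898ms=6b +677.966ms=2b
Σ=8b of 8 (177bpm 4/4) — PASS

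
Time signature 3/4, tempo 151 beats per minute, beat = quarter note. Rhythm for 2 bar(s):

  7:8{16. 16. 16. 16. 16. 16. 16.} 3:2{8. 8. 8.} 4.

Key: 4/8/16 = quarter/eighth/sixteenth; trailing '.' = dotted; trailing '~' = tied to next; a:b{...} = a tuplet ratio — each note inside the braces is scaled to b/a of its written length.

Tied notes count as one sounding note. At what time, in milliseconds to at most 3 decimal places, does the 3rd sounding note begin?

1. 0.0ms @ 0 + 170.293ms (3/7)
2. 170.293ms @ 3/7 + 170.293ms (3/7)
3. 340.587ms @ 6/7 + 170.293ms (3/7)
4. 510.88ms @ 9/7 + 170.293ms (3/7)
5. 681.173ms @ 12/7 + 170.293ms (3/7)
6. 851.466ms @ 15/7 + 170.293ms (3/7)
7. 1021.76ms @ 18/7 + 170.293ms (3/7)
8. 1192.053ms @ 3 + 198.675ms (1/2)
9. 1390.728ms @ 7/2 + 198.675ms (1/2)
10. 1589.404ms @ 4 + 198.675ms (1/2)
11. 1788.079ms @ 9/2 + 596.026ms (3/2)

note 3 onset = 6/7b = 340.587ms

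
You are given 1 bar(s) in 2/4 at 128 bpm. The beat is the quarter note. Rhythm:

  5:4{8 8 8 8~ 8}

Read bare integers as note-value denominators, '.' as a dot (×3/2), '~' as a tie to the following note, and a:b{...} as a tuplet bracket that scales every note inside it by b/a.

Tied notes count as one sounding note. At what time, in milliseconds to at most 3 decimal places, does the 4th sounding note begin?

note 4 onset = 6/5b = 562.5ms

1. 0.0ms @ 0 + 187.5ms (2/5)
2. 187.5ms @ 2/5 + 187.5ms (2/5)
3. 375.0ms @ 4/5 + 187.5ms (2/5)
4. 562.5ms @ 6/5 + 375.0ms (4/5)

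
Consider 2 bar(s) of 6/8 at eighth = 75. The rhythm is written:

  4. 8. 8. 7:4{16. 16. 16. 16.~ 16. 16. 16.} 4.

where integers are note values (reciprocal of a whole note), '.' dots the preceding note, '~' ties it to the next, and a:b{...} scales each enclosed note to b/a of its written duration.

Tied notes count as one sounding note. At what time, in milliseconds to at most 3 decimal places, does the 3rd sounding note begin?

1. 0.0ms @ 0 + 2400.0ms (3)
2. 2400.0ms @ 3 + 1200.0ms (3/2)
3. 3600.0ms @ 9/2 + 1200.0ms (3/2)
4. 4800.0ms @ 6 + 342.857ms (3/7)
5. 5142.857ms @ 45/7 + 342.857ms (3/7)
6. 5485.714ms @ 48/7 + 342.857ms (3/7)
7. 5828.571ms @ 51/7 + 685.714ms (6/7)
8. 6514.286ms @ 57/7 + 342.857ms (3/7)
9. 6857.143ms @ 60/7 + 342.857ms (3/7)
10. 7200.0ms @ 9 + 2400.0ms (3)

note 3 onset = 9/2b = 3600.0ms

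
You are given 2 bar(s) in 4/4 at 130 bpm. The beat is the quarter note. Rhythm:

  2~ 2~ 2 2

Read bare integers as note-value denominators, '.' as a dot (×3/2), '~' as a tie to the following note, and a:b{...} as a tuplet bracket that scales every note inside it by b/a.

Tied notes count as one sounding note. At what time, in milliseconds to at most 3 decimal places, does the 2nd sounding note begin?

1. 0.0ms @ 0 + 2769.231ms (6)
2. 2769.231ms @ 6 + 923.077ms (2)

note 2 onset = 6b = 2769.231ms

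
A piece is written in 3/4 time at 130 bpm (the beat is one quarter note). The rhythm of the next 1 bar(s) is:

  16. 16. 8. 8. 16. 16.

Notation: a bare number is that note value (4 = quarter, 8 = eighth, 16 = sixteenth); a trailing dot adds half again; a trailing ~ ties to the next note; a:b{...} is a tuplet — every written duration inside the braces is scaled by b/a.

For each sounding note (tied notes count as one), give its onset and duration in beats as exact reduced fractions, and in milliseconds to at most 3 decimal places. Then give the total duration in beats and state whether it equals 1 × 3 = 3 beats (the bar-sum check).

1) 0.0ms=0b +173.077ms=3/8b
2) 173.077ms=3/8b +173.077ms=3/8b
3) 346.154ms=3/4b +346.154ms=3/4b
4) 692.308ms=3/2b +346.154ms=3/4b
5) 1038.462ms=9/4b +173.077ms=3/8b
6) 1211.538ms=21/8b +173.077ms=3/8b
Σ=3b of 3 (130bpm 3/4) — PASS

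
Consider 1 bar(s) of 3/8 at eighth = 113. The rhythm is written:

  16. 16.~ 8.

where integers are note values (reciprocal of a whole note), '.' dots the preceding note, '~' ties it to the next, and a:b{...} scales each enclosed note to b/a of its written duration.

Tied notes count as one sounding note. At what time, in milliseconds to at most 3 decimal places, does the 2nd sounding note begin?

1. 0.0ms @ 0 + 398.23ms (3/4)
2. 398.23ms @ 3/4 + 1194.69ms (9/4)

note 2 onset = 3/4b = 398.23ms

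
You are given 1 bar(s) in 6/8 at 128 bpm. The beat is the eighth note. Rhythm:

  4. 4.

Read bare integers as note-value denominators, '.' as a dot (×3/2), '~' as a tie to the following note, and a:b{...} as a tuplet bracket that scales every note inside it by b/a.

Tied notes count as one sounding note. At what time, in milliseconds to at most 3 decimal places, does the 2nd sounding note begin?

note 2 onset = 3b = 1406.25ms

1. 0.0ms @ 0 + 1406.25ms (3)
2. 1406.25ms @ 3 + 1406.25ms (3)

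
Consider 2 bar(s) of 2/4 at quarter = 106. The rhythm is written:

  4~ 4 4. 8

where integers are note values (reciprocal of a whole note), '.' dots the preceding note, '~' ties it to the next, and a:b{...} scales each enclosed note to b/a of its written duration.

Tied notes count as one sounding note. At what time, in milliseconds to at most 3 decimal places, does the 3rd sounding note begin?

1. 0.0ms @ 0 + 1132.075ms (2)
2. 1132.075ms @ 2 + 849.057ms (3/2)
3. 1981.132ms @ 7/2 + 283.019ms (1/2)

note 3 onset = 7/2b = 1981.132ms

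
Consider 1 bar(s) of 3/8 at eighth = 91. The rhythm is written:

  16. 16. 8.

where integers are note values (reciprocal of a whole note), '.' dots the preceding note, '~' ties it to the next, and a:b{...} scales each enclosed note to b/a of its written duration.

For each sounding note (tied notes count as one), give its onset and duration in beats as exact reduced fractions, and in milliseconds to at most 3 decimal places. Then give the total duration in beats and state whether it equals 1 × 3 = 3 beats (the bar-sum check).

1) 0.0ms=0b +494.505ms=3/4b
2) 494.505ms=3/4b +494.505ms=3/4b
3) 989.011ms=3/2b +989.011ms=3/2b
Σ=3b of 3 (91bpm 3/8) — PASS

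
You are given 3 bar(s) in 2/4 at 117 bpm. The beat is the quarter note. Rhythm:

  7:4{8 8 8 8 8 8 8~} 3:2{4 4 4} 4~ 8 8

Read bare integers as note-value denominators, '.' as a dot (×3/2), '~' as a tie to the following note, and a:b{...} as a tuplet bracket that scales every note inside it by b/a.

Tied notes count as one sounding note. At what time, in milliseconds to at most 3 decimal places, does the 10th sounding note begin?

note 10 onset = 4b = 2051.282ms

1. 0.0ms @ 0 + 146.52ms (2/7)
2. 146.52ms @ 2/7 + 146.52ms (2/7)
3. 293.04ms @ 4/7 + 146.52ms (2/7)
4. 439.56ms @ 6/7 + 146.52ms (2/7)
5. 586.081ms @ 8/7 + 146.52ms (2/7)
6. 732.601ms @ 10/7 + 146.52ms (2/7)
7. 879.121ms @ 12/7 + 488.4ms (20/21)
8. 1367.521ms @ 8/3 + 341.88ms (2/3)
9. 1709.402ms @ 10/3 + 341.88ms (2/3)
10. 2051.282ms @ 4 + 769.231ms (3/2)
11. 2820.513ms @ 11/2 + 256.41ms (1/2)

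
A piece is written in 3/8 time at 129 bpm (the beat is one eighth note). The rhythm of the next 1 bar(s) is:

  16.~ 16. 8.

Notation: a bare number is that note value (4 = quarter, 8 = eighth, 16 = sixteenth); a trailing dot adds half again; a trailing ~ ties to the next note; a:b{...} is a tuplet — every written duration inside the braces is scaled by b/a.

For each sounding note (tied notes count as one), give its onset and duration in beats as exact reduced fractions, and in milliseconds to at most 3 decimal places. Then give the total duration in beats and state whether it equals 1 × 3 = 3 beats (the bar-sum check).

1) 0.0ms=0b +697.674ms=3/2b
2) 697.674ms=3/2b +697.674ms=3/2b
Σ=3b of 3 (129bpm 3/8) — PASS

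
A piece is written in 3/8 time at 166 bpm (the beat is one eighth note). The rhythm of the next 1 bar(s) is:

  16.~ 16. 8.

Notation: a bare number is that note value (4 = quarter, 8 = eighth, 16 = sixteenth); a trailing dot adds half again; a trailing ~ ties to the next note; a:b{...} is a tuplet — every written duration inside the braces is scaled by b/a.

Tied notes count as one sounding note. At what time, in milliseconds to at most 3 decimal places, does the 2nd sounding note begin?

1. 0.0ms @ 0 + 542.169ms (3/2)
2. 542.169ms @ 3/2 + 542.169ms (3/2)

note 2 onset = 3/2b = 542.169ms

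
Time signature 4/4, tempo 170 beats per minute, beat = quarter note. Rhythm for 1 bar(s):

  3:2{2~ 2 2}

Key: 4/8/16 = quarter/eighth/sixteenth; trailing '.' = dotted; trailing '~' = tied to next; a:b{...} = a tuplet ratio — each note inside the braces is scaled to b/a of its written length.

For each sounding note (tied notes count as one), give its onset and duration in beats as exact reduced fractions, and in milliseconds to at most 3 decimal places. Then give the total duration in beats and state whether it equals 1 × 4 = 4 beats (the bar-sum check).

1) 0.0ms=0b +941.176ms=8/3b
2) 941.176ms=8/3b +470.588ms=4/3b
Σ=4b of 4 (170bpm 4/4) — PASS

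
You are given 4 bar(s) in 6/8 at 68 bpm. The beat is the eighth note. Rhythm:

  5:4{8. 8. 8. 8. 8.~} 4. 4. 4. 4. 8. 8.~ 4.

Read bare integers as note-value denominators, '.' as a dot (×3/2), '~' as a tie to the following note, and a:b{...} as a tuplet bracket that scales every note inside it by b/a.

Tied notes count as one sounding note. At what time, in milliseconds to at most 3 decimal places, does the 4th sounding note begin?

note 4 onset = 18/5b = 3176.471ms

1. 0.0ms @ 0 + 1058.824ms (6/5)
2. 1058.824ms @ 6/5 + 1058.824ms (6/5)
3. 2117.647ms @ 12/5 + 1058.824ms (6/5)
4. 3176.471ms @ 18/5 + 1058.824ms (6/5)
5. 4235.294ms @ 24/5 + 3705.882ms (21/5)
6. 7941.176ms @ 9 + 2647.059ms (3)
7. 10588.235ms @ 12 + 2647.059ms (3)
8. 13235.294ms @ 15 + 2647.059ms (3)
9. 15882.353ms @ 18 + 1323.529ms (3/2)
10. 17205.882ms @ 39/2 + 3970.588ms (9/2)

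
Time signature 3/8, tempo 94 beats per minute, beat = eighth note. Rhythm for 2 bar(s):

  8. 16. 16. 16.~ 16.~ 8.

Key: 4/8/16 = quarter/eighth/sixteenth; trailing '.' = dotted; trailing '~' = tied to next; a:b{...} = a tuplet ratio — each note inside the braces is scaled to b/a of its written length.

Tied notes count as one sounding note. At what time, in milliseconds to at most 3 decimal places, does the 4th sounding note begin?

note 4 onset = 3b = 1914.894ms

1. 0.0ms @ 0 + 957.447ms (3/2)
2. 957.447ms @ 3/2 + 478.723ms (3/4)
3. 1436.17ms @ 9/4 + 478.723ms (3/4)
4. 1914.894ms @ 3 + 1914.894ms (3)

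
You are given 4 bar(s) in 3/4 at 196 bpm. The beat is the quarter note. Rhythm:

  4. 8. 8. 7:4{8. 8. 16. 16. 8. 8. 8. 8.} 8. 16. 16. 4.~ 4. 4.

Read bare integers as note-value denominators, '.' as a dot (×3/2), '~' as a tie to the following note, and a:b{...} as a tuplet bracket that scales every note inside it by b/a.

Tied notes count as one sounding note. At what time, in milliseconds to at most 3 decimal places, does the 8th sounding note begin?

note 8 onset = 30/7b = 1311.953ms

1. 0.0ms @ 0 + 459.184ms (3/2)
2. 459.184ms @ 3/2 + 229.592ms (3/4)
3. 688.776ms @ 9/4 + 229.592ms (3/4)
4. 918.367ms @ 3 + 131.195ms (3/7)
5. 1049.563ms @ 24/7 + 131.195ms (3/7)
6. 1180.758ms @ 27/7 + 65.598ms (3/14)
7. 1246.356ms @ 57/14 + 65.598ms (3/14)
8. 1311.953ms @ 30/7 + 131.195ms (3/7)
9. 1443.149ms @ 33/7 + 131.195ms (3/7)
10. 1574.344ms @ 36/7 + 131.195ms (3/7)
11. 1705.539ms @ 39/7 + 131.195ms (3/7)
12. 1836.735ms @ 6 + 229.592ms (3/4)
13. 2066.327ms @ 27/4 + 114.796ms (3/8)
14. 2181.122ms @ 57/8 + 114.796ms (3/8)
15. 2295.918ms @ 15/2 + 918.367ms (3)
16. 3214.286ms @ 21/2 + 459.184ms (3/2)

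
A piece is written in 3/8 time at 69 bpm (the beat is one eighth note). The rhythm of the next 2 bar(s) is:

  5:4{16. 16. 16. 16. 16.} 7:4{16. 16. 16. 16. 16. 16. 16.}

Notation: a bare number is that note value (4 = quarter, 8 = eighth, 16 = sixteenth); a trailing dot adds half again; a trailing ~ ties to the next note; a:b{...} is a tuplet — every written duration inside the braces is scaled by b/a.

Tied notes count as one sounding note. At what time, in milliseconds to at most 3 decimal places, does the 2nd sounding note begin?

1. 0.0ms @ 0 + 521.739ms (3/5)
2. 521.739ms @ 3/5 + 521.739ms (3/5)
3. 1043.478ms @ 6/5 + 521.739ms (3/5)
4. 1565.217ms @ 9/5 + 521.739ms (3/5)
5. 2086.957ms @ 12/5 + 521.739ms (3/5)
6. 2608.696ms @ 3 + 372.671ms (3/7)
7. 2981.366ms @ 24/7 + 372.671ms (3/7)
8. 3354.037ms @ 27/7 + 372.671ms (3/7)
9. 3726.708ms @ 30/7 + 372.671ms (3/7)
10. 4099.379ms @ 33/7 + 372.671ms (3/7)
11. 4472.05ms @ 36/7 + 372.671ms (3/7)
12. 4844.72ms @ 39/7 + 372.671ms (3/7)

note 2 onset = 3/5b = 521.739ms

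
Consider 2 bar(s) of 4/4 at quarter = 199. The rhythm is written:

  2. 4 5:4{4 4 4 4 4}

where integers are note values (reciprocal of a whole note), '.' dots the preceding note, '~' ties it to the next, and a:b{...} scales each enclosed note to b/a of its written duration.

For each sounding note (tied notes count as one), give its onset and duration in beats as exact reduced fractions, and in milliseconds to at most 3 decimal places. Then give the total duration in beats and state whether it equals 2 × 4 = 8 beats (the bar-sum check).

1) 0.0ms=0b +904.523ms=3b
2) 904.523ms=3b +301.508ms=1b
3) 1206.03ms=4b +241.206ms=4/5b
4) 1447.236ms=24/5b +241.206ms=4/5b
5) 1688.442ms=28/5b +241.206ms=4/5b
6) 1929.648ms=32/5b +241.206ms=4/5b
7) 2170.854ms=36/5b +241.206ms=4/5b
Σ=8b of 8 (199bpm 4/4) — PASS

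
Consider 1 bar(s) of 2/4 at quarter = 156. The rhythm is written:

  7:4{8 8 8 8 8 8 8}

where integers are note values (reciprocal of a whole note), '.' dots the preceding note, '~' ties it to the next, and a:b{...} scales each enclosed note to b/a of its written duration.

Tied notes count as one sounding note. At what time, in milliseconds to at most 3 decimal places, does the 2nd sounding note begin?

1. 0.0ms @ 0 + 109.89ms (2/7)
2. 109.89ms @ 2/7 + 109.89ms (2/7)
3. 219.78ms @ 4/7 + 109.89ms (2/7)
4. 329.67ms @ 6/7 + 109.89ms (2/7)
5. 439.56ms @ 8/7 + 109.89ms (2/7)
6. 549.451ms @ 10/7 + 109.89ms (2/7)
7. 659.341ms @ 12/7 + 109.89ms (2/7)

note 2 onset = 2/7b = 109.89ms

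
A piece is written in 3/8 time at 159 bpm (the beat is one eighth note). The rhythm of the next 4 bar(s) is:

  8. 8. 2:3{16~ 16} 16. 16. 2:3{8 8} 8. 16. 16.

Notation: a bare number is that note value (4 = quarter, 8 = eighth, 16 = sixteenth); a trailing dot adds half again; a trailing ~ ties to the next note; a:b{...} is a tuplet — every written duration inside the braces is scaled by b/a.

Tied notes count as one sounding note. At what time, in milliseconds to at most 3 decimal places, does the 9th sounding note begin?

note 9 onset = 21/2b = 3962.264ms

1. 0.0ms @ 0 + 566.038ms (3/2)
2. 566.038ms @ 3/2 + 566.038ms (3/2)
3. 1132.075ms @ 3 + 566.038ms (3/2)
4. 1698.113ms @ 9/2 + 283.019ms (3/4)
5. 1981.132ms @ 21/4 + 283.019ms (3/4)
6. 2264.151ms @ 6 + 566.038ms (3/2)
7. 2830.189ms @ 15/2 + 566.038ms (3/2)
8. 3396.226ms @ 9 + 566.038ms (3/2)
9. 3962.264ms @ 21/2 + 283.019ms (3/4)
10. 4245.283ms @ 45/4 + 283.019ms (3/4)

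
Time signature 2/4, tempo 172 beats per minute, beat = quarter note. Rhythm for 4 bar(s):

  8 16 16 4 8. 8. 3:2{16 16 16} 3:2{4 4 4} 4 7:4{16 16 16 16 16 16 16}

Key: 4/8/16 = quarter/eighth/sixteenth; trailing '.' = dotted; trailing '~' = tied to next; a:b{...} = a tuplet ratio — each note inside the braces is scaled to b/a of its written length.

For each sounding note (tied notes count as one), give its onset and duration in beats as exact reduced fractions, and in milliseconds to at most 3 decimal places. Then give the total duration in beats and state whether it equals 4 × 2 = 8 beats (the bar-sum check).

1) 0.0ms=0b +174.419ms=1/2b
2) 174.419ms=1/2b +87.209ms=1/4b
3) 261.628ms=3/4b +87.209ms=1/4b
4) 348.837ms=1b +348.837ms=1b
5) 697.674ms=2b +261.628ms=3/4b
6) 959.302ms=11/4b +261.628ms=3/4b
7) 1220.93ms=7/2b +58.14ms=1/6b
8) 1279.07ms=11/3b +58.14ms=1/6b
9) 1337.209ms=23/6b +58.14ms=1/6b
10) 1395.349ms=4b +232.558ms=2/3b
11) 1627.907ms=14/3b +232.558ms=2/3b
12) 1860.465ms=16/3b +232.558ms=2/3b
13) 2093.023ms=6b +348.837ms=1b
14) 2441.86ms=7b +49.834ms=1/7b
15) 2491.694ms=50/7b +49.834ms=1/7b
16) 2541.528ms=51/7b +49.834ms=1/7b
17) 2591.362ms=52/7b +49.834ms=1/7b
18) 2641.196ms=53/7b +49.834ms=1/7b
19) 2691.03ms=54/7b +49.834ms=1/7b
20) 2740.864ms=55/7b +49.834ms=1/7b
Σ=8b of 8 (172bpm 2/4) — PASS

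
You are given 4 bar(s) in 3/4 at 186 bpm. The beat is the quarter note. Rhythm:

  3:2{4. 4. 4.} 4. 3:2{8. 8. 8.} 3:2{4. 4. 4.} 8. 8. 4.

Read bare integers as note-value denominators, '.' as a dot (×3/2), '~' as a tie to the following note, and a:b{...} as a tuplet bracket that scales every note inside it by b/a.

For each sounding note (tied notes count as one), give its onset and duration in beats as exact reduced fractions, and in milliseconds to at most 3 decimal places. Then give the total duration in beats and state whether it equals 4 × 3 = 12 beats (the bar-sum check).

1) 0.0ms=0b +322.581ms=1b
2) 322.581ms=1b +322.581ms=1b
3) 645.161ms=2b +322.581ms=1b
4) 967.742ms=3b +483.871ms=3/2b
5) 1451.613ms=9/2b +161.29ms=1/2b
6) 1612.903ms=5b +161.29ms=1/2b
7) 1774.194ms=11/2b +161.29ms=1/2b
8) 1935.484ms=6b +322.581ms=1b
9) 2258.065ms=7b +322.581ms=1b
10) 2580.645ms=8b +322.581ms=1b
11) 2903.226ms=9b +241.935ms=3/4b
12) 3145.161ms=39/4b +241.935ms=3/4b
13) 3387.097ms=21/2b +483.871ms=3/2b
Σ=12b of 12 (186bpm 3/4) — PASS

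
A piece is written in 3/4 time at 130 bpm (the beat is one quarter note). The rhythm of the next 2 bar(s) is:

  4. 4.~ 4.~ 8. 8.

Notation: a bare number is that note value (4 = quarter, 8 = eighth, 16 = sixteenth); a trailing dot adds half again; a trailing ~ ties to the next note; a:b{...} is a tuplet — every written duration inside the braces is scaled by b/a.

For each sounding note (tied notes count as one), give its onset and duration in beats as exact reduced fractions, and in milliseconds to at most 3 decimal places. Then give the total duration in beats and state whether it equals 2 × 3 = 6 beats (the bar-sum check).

1) 0.0ms=0b +692.308ms=3/2b
2) 692.308ms=3/2b +1730.769ms=15/4b
3) 2423.077ms=21/4b +346.154ms=3/4b
Σ=6b of 6 (130bpm 3/4) — PASS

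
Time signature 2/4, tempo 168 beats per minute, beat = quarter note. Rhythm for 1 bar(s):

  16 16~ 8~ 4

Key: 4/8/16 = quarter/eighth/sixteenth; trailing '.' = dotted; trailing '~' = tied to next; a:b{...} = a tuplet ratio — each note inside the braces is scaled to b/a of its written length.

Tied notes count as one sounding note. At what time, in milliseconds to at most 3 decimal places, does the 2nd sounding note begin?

note 2 onset = 1/4b = 89.286ms

1. 0.0ms @ 0 + 89.286ms (1/4)
2. 89.286ms @ 1/4 + 625.0ms (7/4)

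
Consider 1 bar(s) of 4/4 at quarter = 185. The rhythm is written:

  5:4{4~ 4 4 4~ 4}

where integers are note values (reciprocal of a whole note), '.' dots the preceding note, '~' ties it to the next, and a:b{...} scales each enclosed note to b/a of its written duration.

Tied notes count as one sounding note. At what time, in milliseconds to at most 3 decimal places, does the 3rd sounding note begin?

note 3 onset = 12/5b = 778.378ms

1. 0.0ms @ 0 + 518.919ms (8/5)
2. 518.919ms @ 8/5 + 259.459ms (4/5)
3. 778.378ms @ 12/5 + 518.919ms (8/5)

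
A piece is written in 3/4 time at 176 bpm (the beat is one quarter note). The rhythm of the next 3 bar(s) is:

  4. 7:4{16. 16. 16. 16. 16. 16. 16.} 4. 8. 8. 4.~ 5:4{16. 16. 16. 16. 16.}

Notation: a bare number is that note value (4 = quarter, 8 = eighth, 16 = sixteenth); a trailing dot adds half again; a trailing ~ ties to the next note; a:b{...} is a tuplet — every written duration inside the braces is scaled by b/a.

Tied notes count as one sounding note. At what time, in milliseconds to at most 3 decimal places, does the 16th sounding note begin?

1. 0.0ms @ 0 + 511.364ms (3/2)
2. 511.364ms @ 3/2 + 73.052ms (3/14)
3. 584.416ms @ 12/7 + 73.052ms (3/14)
4. 657.468ms @ 27/14 + 73.052ms (3/14)
5. 730.519ms @ 15/7 + 73.052ms (3/14)
6. 803.571ms @ 33/14 + 73.052ms (3/14)
7. 876.623ms @ 18/7 + 73.052ms (3/14)
8. 949.675ms @ 39/14 + 73.052ms (3/14)
9. 1022.727ms @ 3 + 511.364ms (3/2)
10. 1534.091ms @ 9/2 + 255.682ms (3/4)
11. 1789.773ms @ 21/4 + 255.682ms (3/4)
12. 2045.455ms @ 6 + 613.636ms (9/5)
13. 2659.091ms @ 39/5 + 102.273ms (3/10)
14. 2761.364ms @ 81/10 + 102.273ms (3/10)
15. 2863.636ms @ 42/5 + 102.273ms (3/10)
16. 2965.909ms @ 87/10 + 102.273ms (3/10)

note 16 onset = 87/10b = 2965.909ms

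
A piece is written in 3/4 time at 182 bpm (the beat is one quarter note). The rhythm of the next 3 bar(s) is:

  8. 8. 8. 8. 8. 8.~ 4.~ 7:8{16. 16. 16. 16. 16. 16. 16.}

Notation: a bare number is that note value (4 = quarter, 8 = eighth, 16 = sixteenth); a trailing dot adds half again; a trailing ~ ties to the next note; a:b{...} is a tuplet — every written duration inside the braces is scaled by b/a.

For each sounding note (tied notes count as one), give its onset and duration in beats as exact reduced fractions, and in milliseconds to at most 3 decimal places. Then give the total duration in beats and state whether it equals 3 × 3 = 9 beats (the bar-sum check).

1) 0.0ms=0b +247.253ms=3/4b
2) 247.253ms=3/4b +247.253ms=3/4b
3) 494.505ms=3/2b +247.253ms=3/4b
4) 741.758ms=9/4b +247.253ms=3/4b
5) 989.011ms=3b +247.253ms=3/4b
6) 1236.264ms=15/4b +883.046ms=75/28b
7) 2119.309ms=45/7b +141.287ms=3/7b
8) 2260.597ms=48/7b +141.287ms=3/7b
9) 2401.884ms=51/7b +141.287ms=3/7b
10) 2543.171ms=54/7b +141.287ms=3/7b
11) 2684.458ms=57/7b +141.287ms=3/7b
12) 2825.746ms=60/7b +141.287ms=3/7b
Σ=9b of 9 (182bpm 3/4) — PASS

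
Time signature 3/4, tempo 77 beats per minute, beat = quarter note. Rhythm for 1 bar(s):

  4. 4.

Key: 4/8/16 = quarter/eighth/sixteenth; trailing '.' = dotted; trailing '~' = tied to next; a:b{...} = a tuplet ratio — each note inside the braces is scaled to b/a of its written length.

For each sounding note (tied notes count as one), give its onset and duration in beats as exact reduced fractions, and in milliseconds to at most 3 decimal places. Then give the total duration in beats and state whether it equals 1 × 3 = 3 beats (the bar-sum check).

1) 0.0ms=0b +1168.831ms=3/2b
2) 1168.831ms=3/2b +1168.831ms=3/2b
Σ=3b of 3 (77bpm 3/4) — PASS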